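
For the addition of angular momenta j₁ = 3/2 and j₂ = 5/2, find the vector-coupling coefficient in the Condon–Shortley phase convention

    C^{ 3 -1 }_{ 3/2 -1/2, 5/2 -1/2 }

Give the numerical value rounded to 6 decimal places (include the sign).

j₁+j₂−J=1  J+j₁−j₂=2  J−j₁+j₂=4  j₁+j₂+J+1=8
(j₁±m₁, j₂±m₂, J±M) = (1,2,2,3,2,4)
P² = 48/5
sum k=0..1:
  [0] +1/8 = 1/8
  [1] −1/6 = -1/6
S = -1/24
C² = P²·S² = 1/60 ; C = -0.129099

-0.129099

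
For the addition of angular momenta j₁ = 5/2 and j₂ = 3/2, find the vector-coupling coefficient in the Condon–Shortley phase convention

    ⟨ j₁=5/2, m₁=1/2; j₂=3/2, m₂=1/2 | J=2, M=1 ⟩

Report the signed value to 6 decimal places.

-0.545545

triangle: 2!·3!·1!/7! = 12/5040
(j±m)!: 3!·2!·2!·1!·3!·1! = 144
prefactor² = (2J+1)·Δ·N² = 12/7
  k=1: −1/(1!·1!·1!·1!·2!·0!) = -1/2
  k=2: +1/(2!·0!·0!·0!·3!·1!) = 1/12
Σ = -5/12  ⇒  CG² = 12/7·(-5/12)² = 25/84
CG = −√(25/84) = -0.545545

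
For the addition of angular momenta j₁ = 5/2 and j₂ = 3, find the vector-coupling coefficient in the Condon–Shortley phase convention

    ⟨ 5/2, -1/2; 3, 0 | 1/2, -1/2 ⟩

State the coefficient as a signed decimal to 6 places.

-0.377964  (= −√(1/7))

j₁+j₂−J=5  J+j₁−j₂=0  J−j₁+j₂=1  j₁+j₂+J+1=7
(j₁±m₁, j₂±m₂, J±M) = (2,3,3,3,0,1)
P² = 144/7
sum k=3..3:
  [3] −1/12 = -1/12
S = -1/12
C² = P²·S² = 1/7 ; C = -0.377964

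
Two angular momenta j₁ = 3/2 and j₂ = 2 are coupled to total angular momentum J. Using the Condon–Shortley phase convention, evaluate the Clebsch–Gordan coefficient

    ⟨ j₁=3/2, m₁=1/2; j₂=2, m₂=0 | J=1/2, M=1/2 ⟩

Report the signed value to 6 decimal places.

-0.447214

triangle: 3!*0!*1!/5! = 6/120
(j±m)!: 2!*1!*2!*2!*1!*0! = 8
prefactor² = (2J+1)*Δ*N² = 4/5
  k=1: −1/(1!*2!*0!*1!*0!*0!) = -1/2
Σ = -1/2  ⇒  CG² = 4/5*(-1/2)² = 1/5
CG = −√(1/5) = -0.447214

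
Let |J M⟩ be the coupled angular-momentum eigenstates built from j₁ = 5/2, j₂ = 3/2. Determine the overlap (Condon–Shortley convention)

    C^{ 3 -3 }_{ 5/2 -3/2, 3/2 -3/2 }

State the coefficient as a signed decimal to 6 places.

j₁+j₂−J=1  J+j₁−j₂=4  J−j₁+j₂=2  j₁+j₂+J+1=8
(j₁±m₁, j₂±m₂, J±M) = (1,4,0,3,0,6)
P² = 864
sum k=0..0:
  [0] +1/48 = 1/48
S = 1/48
C² = P²·S² = 3/8 ; C = +0.612372

+0.612372  (= +√(3/8))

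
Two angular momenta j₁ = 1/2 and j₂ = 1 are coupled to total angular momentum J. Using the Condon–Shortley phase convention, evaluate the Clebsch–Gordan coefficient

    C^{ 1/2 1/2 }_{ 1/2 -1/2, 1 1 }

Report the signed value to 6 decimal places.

−√(2/3) ≈ -0.816497

j₁+j₂−J=1  J+j₁−j₂=0  J−j₁+j₂=1  j₁+j₂+J+1=3
(j₁±m₁, j₂±m₂, J±M) = (0,1,2,0,1,0)
P² = 2/3
sum k=1..1:
  [1] −1/1 = -1
S = -1
C² = P²·S² = 2/3 ; C = -0.816497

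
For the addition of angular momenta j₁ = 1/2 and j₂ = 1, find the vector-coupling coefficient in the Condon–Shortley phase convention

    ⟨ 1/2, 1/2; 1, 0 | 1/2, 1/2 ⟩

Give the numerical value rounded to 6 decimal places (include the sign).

triangle: 1!*0!*1!/3! = 1/6
(j±m)!: 1!*0!*1!*1!*1!*0! = 1
prefactor² = (2J+1)*Δ*N² = 1/3
  k=0: +1/(0!*1!*0!*1!*0!*0!) = 1
Σ = 1  ⇒  CG² = 1/3*1² = 1/3
CG = +√(1/3) = +0.577350

+√(1/3) ≈ +0.577350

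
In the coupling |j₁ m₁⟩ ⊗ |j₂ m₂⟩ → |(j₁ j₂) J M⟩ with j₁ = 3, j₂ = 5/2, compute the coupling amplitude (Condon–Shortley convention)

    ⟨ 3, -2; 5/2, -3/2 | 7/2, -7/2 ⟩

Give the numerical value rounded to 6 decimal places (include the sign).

j₁+j₂−J=2  J+j₁−j₂=4  J−j₁+j₂=3  j₁+j₂+J+1=10
(j₁±m₁, j₂±m₂, J±M) = (1,5,1,4,0,7)
P² = 9216
sum k=1..1:
  [1] −1/144 = -1/144
S = -1/144
C² = P²·S² = 4/9 ; C = -0.666667

−√(4/9) = -0.666667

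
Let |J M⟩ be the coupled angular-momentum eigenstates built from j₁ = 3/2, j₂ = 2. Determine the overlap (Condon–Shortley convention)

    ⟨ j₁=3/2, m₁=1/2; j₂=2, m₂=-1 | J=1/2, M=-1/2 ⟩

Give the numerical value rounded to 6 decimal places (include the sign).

triangle: 3!*0!*1!/5! = 6/120
(j±m)!: 2!*1!*1!*3!*0!*1! = 12
prefactor² = (2J+1)*Δ*N² = 6/5
  k=1: −1/(1!*2!*0!*0!*0!*1!) = -1/2
Σ = -1/2  ⇒  CG² = 6/5*(-1/2)² = 3/10
CG = −√(3/10) = -0.547723

−√(3/10) = -0.547723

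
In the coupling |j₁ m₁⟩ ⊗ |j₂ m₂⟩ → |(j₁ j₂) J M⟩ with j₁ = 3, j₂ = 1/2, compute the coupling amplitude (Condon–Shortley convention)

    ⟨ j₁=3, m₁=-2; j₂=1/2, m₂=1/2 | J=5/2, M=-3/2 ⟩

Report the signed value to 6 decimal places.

−√(5/7) = -0.845154

triangle: 1!·5!·0!/7! = 120/5040
(j±m)!: 1!·5!·1!·0!·1!·4! = 2880
prefactor² = (2J+1)·Δ·N² = 2880/7
  k=1: −1/(1!·0!·4!·0!·1!·0!) = -1/24
Σ = -1/24  ⇒  CG² = 2880/7·(-1/24)² = 5/7
CG = −√(5/7) = -0.845154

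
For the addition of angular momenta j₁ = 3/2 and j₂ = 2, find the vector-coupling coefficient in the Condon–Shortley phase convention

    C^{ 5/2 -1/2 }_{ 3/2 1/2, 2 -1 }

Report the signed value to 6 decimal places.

√[6·1!2!3!/7! · 2!1!1!3!2!3!] = √(72/35)
  +(−1)^0/∏(0,1,1,1,1,2)! = 1/2  (running 1/2)
  +(−1)^1/∏(1,0,0,0,2,3)! = -1/12  (running 5/12)
⟨..|..⟩ = √(72/35)·(5/12) = +0.597614

+0.597614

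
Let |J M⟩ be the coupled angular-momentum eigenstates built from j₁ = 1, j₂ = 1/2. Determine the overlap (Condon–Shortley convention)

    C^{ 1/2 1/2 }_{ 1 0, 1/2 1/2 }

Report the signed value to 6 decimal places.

-0.577350  (= −√(1/3))

√[2·1!1!0!/3! · 1!1!1!0!1!0!] = √(1/3)
  +(−1)^1/∏(1,0,0,0,1,0)! = -1  (running -1)
⟨..|..⟩ = √(1/3)·(-1) = -0.577350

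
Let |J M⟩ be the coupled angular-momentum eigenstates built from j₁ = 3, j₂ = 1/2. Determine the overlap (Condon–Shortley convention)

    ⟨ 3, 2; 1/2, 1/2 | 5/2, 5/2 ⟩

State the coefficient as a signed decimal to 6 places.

j₁+j₂−J=1  J+j₁−j₂=5  J−j₁+j₂=0  j₁+j₂+J+1=7
(j₁±m₁, j₂±m₂, J±M) = (5,1,1,0,5,0)
P² = 14400/7
sum k=1..1:
  [1] −1/120 = -1/120
S = -1/120
C² = P²·S² = 1/7 ; C = -0.377964

−√(1/7) = -0.377964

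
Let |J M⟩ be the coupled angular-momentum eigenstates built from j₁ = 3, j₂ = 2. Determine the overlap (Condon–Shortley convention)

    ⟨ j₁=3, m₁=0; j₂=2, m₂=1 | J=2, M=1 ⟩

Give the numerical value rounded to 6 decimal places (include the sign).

triangle: 3!*3!*1!/8! = 36/40320
(j±m)!: 3!*3!*3!*1!*3!*1! = 1296
prefactor² = (2J+1)*Δ*N² = 81/14
  k=2: +1/(2!*1!*1!*1!*2!*0!) = 1/4
  k=3: −1/(3!*0!*0!*0!*3!*1!) = -1/36
Σ = 2/9  ⇒  CG² = 81/14*2/9² = 2/7
CG = +√(2/7) = +0.534522

+0.534522  (= +√(2/7))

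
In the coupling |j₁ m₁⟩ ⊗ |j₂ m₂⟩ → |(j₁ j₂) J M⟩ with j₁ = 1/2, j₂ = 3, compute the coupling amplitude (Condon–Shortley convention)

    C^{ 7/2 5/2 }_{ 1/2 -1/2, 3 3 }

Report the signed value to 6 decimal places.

+0.377964  (= +√(1/7))

√[8·0!1!6!/8! · 0!1!6!0!6!1!] = √(518400/7)
  +(−1)^0/∏(0,0,1,6,0,0)! = 1/720  (running 1/720)
⟨..|..⟩ = √(518400/7)·(1/720) = +0.377964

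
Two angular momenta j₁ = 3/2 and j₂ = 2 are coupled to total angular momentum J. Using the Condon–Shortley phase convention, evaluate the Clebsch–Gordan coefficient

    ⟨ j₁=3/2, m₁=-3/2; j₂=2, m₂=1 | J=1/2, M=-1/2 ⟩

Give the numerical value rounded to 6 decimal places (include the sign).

triangle: 3!·0!·1!/5! = 6/120
(j±m)!: 0!·3!·3!·1!·0!·1! = 36
prefactor² = (2J+1)·Δ·N² = 18/5
  k=3: −1/(3!·0!·0!·0!·0!·1!) = -1/6
Σ = -1/6  ⇒  CG² = 18/5·(-1/6)² = 1/10
CG = −√(1/10) = -0.316228

−√(1/10) ≈ -0.316228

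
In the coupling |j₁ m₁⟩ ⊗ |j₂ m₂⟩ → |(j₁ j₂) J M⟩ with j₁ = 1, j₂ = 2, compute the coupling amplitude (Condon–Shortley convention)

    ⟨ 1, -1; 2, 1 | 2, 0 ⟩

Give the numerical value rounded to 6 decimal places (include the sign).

-0.707107  (= −√(1/2))

j₁+j₂−J=1  J+j₁−j₂=1  J−j₁+j₂=3  j₁+j₂+J+1=6
(j₁±m₁, j₂±m₂, J±M) = (0,2,3,1,2,2)
P² = 2
sum k=1..1:
  [1] −1/2 = -1/2
S = -1/2
C² = P²·S² = 1/2 ; C = -0.707107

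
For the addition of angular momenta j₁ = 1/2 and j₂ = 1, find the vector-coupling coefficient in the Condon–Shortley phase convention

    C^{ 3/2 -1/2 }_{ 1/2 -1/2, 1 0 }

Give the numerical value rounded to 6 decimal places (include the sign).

√[4·0!1!2!/4! · 0!1!1!1!1!2!] = √(2/3)
  +(−1)^0/∏(0,0,1,1,0,1)! = 1  (running 1)
⟨..|..⟩ = √(2/3)·(1) = +0.816497

+√(2/3) ≈ +0.816497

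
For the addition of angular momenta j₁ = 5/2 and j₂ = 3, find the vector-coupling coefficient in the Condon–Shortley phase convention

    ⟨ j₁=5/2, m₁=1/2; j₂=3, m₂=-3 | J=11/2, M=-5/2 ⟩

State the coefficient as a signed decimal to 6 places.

+√(2/33) ≈ +0.246183

triangle: 0!*5!*6!/12! = 86400/479001600
(j±m)!: 3!*2!*0!*6!*3!*8! = 2090188800
prefactor² = (2J+1)*Δ*N² = 49766400/11
  k=0: +1/(0!*0!*2!*0!*3!*6!) = 1/8640
Σ = 1/8640  ⇒  CG² = 49766400/11*1/8640² = 2/33
CG = +√(2/33) = +0.246183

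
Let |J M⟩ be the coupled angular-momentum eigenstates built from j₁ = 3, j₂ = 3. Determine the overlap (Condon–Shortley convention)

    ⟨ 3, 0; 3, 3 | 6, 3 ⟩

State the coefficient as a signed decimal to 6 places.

+0.301511

√[13·0!6!6!/13! · 3!3!6!0!9!3!] = √(671846400/11)
  +(−1)^0/∏(0,0,3,6,3,0)! = 1/25920  (running 1/25920)
⟨..|..⟩ = √(671846400/11)·(1/25920) = +0.301511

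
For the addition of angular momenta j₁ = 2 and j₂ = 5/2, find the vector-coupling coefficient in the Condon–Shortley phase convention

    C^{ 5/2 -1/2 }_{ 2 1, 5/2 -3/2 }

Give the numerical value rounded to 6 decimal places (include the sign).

+0.414039  (= +√(6/35))

j₁+j₂−J=2  J+j₁−j₂=2  J−j₁+j₂=3  j₁+j₂+J+1=8
(j₁±m₁, j₂±m₂, J±M) = (3,1,1,4,2,3)
P² = 216/35
sum k=0..1:
  [0] +1/4 = 1/4
  [1] −1/12 = -1/12
S = 1/6
C² = P²·S² = 6/35 ; C = +0.414039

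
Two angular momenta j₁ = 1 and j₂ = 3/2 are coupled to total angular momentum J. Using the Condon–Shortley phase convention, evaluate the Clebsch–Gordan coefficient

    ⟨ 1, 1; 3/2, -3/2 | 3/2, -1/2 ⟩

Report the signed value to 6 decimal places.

+√(2/5) = +0.632456

triangle: 1!·1!·2!/5! = 2/120
(j±m)!: 2!·0!·0!·3!·1!·2! = 24
prefactor² = (2J+1)·Δ·N² = 8/5
  k=0: +1/(0!·1!·0!·0!·1!·2!) = 1/2
Σ = 1/2  ⇒  CG² = 8/5·1/2² = 2/5
CG = +√(2/5) = +0.632456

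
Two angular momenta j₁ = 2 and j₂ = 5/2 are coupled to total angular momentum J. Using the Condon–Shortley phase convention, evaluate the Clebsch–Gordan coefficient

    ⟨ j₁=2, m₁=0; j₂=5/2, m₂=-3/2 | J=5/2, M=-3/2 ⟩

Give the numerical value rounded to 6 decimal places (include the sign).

−√(1/70) = -0.119523

j₁+j₂−J=2  J+j₁−j₂=2  J−j₁+j₂=3  j₁+j₂+J+1=8
(j₁±m₁, j₂±m₂, J±M) = (2,2,1,4,1,4)
P² = 288/35
sum k=0..1:
  [0] +1/8 = 1/8
  [1] −1/6 = -1/6
S = -1/24
C² = P²·S² = 1/70 ; C = -0.119523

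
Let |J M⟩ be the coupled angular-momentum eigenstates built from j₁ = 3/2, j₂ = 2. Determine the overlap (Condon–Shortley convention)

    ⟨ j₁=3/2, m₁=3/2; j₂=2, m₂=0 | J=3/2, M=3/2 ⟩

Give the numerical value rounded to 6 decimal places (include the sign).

+0.447214  (= +√(1/5))

√[4·2!1!2!/6! · 3!0!2!2!3!0!] = √(16/5)
  +(−1)^0/∏(0,2,0,2,1,0)! = 1/4  (running 1/4)
⟨..|..⟩ = √(16/5)·(1/4) = +0.447214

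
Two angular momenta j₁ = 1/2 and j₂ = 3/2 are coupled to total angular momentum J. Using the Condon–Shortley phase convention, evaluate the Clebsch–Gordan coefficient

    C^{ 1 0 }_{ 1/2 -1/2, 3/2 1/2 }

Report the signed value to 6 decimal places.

-0.707107

j₁+j₂−J=1  J+j₁−j₂=0  J−j₁+j₂=2  j₁+j₂+J+1=4
(j₁±m₁, j₂±m₂, J±M) = (0,1,2,1,1,1)
P² = 1/2
sum k=1..1:
  [1] −1/1 = -1
S = -1
C² = P²·S² = 1/2 ; C = -0.707107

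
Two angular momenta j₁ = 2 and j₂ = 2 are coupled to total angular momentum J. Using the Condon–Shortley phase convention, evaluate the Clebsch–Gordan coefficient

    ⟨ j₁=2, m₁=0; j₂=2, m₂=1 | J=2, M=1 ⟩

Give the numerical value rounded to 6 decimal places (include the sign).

−√(1/14) = -0.267261

√[5·2!2!2!/7! · 2!2!3!1!3!1!] = √(8/7)
  +(−1)^1/∏(1,1,1,2,1,0)! = -1/2  (running -1/2)
  +(−1)^2/∏(2,0,0,1,2,1)! = 1/4  (running -1/4)
⟨..|..⟩ = √(8/7)·(-1/4) = -0.267261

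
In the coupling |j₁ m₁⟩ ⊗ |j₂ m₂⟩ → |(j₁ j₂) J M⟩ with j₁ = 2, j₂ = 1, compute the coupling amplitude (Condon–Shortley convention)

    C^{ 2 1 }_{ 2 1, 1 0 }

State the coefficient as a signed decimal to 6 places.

√[5·1!3!1!/6! · 3!1!1!1!3!1!] = √(3/2)
  +(−1)^0/∏(0,1,1,1,2,0)! = 1/2  (running 1/2)
  +(−1)^1/∏(1,0,0,0,3,1)! = -1/6  (running 1/3)
⟨..|..⟩ = √(3/2)·(1/3) = +0.408248

+0.408248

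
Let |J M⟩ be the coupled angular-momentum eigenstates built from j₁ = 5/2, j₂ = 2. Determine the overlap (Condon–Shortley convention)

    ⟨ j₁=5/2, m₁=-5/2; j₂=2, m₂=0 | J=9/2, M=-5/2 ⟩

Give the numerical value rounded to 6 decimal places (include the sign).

√[10·0!5!4!/10! · 0!5!2!2!2!7!] = √(38400)
  +(−1)^0/∏(0,0,5,2,0,2)! = 1/480  (running 1/480)
⟨..|..⟩ = √(38400)·(1/480) = +0.408248

+√(1/6) = +0.408248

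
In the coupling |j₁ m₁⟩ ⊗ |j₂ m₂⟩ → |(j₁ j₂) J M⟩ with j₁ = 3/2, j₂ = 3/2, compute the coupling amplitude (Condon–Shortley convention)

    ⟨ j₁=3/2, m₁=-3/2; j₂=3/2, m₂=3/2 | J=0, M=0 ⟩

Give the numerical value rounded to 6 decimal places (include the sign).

triangle: 3!·0!·0!/4! = 6/24
(j±m)!: 0!·3!·3!·0!·0!·0! = 36
prefactor² = (2J+1)·Δ·N² = 9
  k=3: −1/(3!·0!·0!·0!·0!·0!) = -1/6
Σ = -1/6  ⇒  CG² = 9·(-1/6)² = 1/4
CG = −√(1/4) = -0.500000

-0.500000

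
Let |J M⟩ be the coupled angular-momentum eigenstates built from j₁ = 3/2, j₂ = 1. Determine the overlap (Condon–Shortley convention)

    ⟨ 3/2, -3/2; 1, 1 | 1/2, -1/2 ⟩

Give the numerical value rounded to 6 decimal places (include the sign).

j₁+j₂−J=2  J+j₁−j₂=1  J−j₁+j₂=0  j₁+j₂+J+1=4
(j₁±m₁, j₂±m₂, J±M) = (0,3,2,0,0,1)
P² = 2
sum k=2..2:
  [2] +1/2 = 1/2
S = 1/2
C² = P²·S² = 1/2 ; C = +0.707107

+√(1/2) = +0.707107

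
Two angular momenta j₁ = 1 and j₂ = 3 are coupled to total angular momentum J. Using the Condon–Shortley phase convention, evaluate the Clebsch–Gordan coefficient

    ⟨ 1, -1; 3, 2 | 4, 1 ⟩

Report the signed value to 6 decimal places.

+0.327327

triangle: 0!·2!·6!/9! = 1440/362880
(j±m)!: 0!·2!·5!·1!·5!·3! = 172800
prefactor² = (2J+1)·Δ·N² = 43200/7
  k=0: +1/(0!·0!·2!·5!·0!·1!) = 1/240
Σ = 1/240  ⇒  CG² = 43200/7·1/240² = 3/28
CG = +√(3/28) = +0.327327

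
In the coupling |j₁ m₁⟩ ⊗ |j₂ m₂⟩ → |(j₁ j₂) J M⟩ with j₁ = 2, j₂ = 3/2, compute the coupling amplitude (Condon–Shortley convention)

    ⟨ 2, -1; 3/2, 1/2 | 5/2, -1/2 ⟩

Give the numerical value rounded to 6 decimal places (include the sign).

√[6·1!3!2!/7! · 1!3!2!1!2!3!] = √(72/35)
  +(−1)^0/∏(0,1,3,2,0,0)! = 1/12  (running 1/12)
  +(−1)^1/∏(1,0,2,1,1,1)! = -1/2  (running -5/12)
⟨..|..⟩ = √(72/35)·(-5/12) = -0.597614

-0.597614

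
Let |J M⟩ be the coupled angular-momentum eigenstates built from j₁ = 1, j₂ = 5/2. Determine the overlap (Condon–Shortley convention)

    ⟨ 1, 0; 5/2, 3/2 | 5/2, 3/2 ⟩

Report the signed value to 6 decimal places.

−√(9/35) ≈ -0.507093

√[6·1!1!4!/7! · 1!1!4!1!4!1!] = √(576/35)
  +(−1)^0/∏(0,1,1,4,0,0)! = 1/24  (running 1/24)
  +(−1)^1/∏(1,0,0,3,1,1)! = -1/6  (running -1/8)
⟨..|..⟩ = √(576/35)·(-1/8) = -0.507093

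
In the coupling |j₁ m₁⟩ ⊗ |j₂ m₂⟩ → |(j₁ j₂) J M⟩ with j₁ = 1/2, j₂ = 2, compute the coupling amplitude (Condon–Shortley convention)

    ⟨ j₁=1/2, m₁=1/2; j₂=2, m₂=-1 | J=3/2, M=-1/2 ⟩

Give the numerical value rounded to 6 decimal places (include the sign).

+√(3/5) ≈ +0.774597

j₁+j₂−J=1  J+j₁−j₂=0  J−j₁+j₂=3  j₁+j₂+J+1=5
(j₁±m₁, j₂±m₂, J±M) = (1,0,1,3,1,2)
P² = 12/5
sum k=0..0:
  [0] +1/2 = 1/2
S = 1/2
C² = P²·S² = 3/5 ; C = +0.774597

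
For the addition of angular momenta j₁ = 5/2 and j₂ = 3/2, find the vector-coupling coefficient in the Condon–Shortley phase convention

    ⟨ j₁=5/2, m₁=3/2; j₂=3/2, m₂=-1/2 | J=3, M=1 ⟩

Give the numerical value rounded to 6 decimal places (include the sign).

+√(49/120) = +0.639010

√[7·1!4!2!/8! · 4!1!1!2!4!2!] = √(96/5)
  +(−1)^0/∏(0,1,1,1,3,1)! = 1/6  (running 1/6)
  +(−1)^1/∏(1,0,0,0,4,2)! = -1/48  (running 7/48)
⟨..|..⟩ = √(96/5)·(7/48) = +0.639010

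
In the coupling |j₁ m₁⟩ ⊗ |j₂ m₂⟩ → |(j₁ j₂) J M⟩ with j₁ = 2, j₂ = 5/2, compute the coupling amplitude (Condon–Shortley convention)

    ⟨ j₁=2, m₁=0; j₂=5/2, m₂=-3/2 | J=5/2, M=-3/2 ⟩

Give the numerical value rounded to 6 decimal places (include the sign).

j₁+j₂−J=2  J+j₁−j₂=2  J−j₁+j₂=3  j₁+j₂+J+1=8
(j₁±m₁, j₂±m₂, J±M) = (2,2,1,4,1,4)
P² = 288/35
sum k=0..1:
  [0] +1/8 = 1/8
  [1] −1/6 = -1/6
S = -1/24
C² = P²·S² = 1/70 ; C = -0.119523

−√(1/70) = -0.119523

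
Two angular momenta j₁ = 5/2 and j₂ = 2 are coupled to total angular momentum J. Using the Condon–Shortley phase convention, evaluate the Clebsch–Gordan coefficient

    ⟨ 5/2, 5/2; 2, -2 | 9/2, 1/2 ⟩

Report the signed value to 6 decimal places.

√[10·0!5!4!/10! · 5!0!0!4!5!4!] = √(460800/7)
  +(−1)^0/∏(0,0,0,0,5,4)! = 1/2880  (running 1/2880)
⟨..|..⟩ = √(460800/7)·(1/2880) = +0.089087

+0.089087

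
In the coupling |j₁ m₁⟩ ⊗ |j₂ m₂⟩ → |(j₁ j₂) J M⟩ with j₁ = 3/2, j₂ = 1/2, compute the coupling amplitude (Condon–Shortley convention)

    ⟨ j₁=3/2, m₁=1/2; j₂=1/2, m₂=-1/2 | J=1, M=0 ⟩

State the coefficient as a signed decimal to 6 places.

+0.707107  (= +√(1/2))

triangle: 1!·2!·0!/4! = 2/24
(j±m)!: 2!·1!·0!·1!·1!·1! = 2
prefactor² = (2J+1)·Δ·N² = 1/2
  k=0: +1/(0!·1!·1!·0!·1!·0!) = 1
Σ = 1  ⇒  CG² = 1/2·1² = 1/2
CG = +√(1/2) = +0.707107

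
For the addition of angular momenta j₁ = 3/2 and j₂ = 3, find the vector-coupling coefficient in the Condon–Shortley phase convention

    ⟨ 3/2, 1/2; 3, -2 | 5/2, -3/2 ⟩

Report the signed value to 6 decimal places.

triangle: 2!×1!×4!/8! = 48/40320
(j±m)!: 2!×1!×1!×5!×1!×4! = 5760
prefactor² = (2J+1)×Δ×N² = 288/7
  k=0: +1/(0!×2!×1!×1!×0!×3!) = 1/12
  k=1: −1/(1!×1!×0!×0!×1!×4!) = -1/24
Σ = 1/24  ⇒  CG² = 288/7×1/24² = 1/14
CG = +√(1/14) = +0.267261

+0.267261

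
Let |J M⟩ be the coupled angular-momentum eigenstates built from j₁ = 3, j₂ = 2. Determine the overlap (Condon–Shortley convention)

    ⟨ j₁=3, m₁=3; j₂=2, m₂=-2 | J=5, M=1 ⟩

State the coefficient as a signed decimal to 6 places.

+0.069007

j₁+j₂−J=0  J+j₁−j₂=6  J−j₁+j₂=4  j₁+j₂+J+1=11
(j₁±m₁, j₂±m₂, J±M) = (6,0,0,4,6,4)
P² = 9953280/7
sum k=0..0:
  [0] +1/17280 = 1/17280
S = 1/17280
C² = P²·S² = 1/210 ; C = +0.069007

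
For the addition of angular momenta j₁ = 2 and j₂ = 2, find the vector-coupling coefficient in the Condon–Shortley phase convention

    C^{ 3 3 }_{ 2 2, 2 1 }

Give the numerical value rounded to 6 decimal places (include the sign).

triangle: 1!×3!×3!/8! = 36/40320
(j±m)!: 4!×0!×3!×1!×6!×0! = 103680
prefactor² = (2J+1)×Δ×N² = 648
  k=0: +1/(0!×1!×0!×3!×3!×0!) = 1/36
Σ = 1/36  ⇒  CG² = 648×1/36² = 1/2
CG = +√(1/2) = +0.707107

+0.707107  (= +√(1/2))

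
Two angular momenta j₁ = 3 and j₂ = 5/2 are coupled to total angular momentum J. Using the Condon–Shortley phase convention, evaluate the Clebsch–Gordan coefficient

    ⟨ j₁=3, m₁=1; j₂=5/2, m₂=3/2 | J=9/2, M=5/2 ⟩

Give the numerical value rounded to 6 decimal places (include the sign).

√[10·1!5!4!/11! · 4!2!4!1!7!2!] = √(92160/11)
  +(−1)^0/∏(0,1,2,4,3,0)! = 1/288  (running 1/288)
  +(−1)^1/∏(1,0,1,3,4,1)! = -1/144  (running -1/288)
⟨..|..⟩ = √(92160/11)·(-1/288) = -0.317821

−√(10/99) = -0.317821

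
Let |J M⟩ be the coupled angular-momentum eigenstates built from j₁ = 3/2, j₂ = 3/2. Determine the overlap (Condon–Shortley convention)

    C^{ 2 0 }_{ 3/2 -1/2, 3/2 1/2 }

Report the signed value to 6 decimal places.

−√(1/4) = -0.500000

√[5·1!2!2!/6! · 1!2!2!1!2!2!] = √(4/9)
  +(−1)^0/∏(0,1,2,2,0,0)! = 1/4  (running 1/4)
  +(−1)^1/∏(1,0,1,1,1,1)! = -1  (running -3/4)
⟨..|..⟩ = √(4/9)·(-3/4) = -0.500000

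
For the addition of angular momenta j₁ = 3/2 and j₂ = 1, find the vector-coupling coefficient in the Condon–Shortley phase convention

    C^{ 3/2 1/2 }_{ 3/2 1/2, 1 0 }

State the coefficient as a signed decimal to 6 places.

√[4·1!2!1!/5! · 2!1!1!1!2!1!] = √(4/15)
  +(−1)^0/∏(0,1,1,1,1,0)! = 1  (running 1)
  +(−1)^1/∏(1,0,0,0,2,1)! = -1/2  (running 1/2)
⟨..|..⟩ = √(4/15)·(1/2) = +0.258199

+√(1/15) ≈ +0.258199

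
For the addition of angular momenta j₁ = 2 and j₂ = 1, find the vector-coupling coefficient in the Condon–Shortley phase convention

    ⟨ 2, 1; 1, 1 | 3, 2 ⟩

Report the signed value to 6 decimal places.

√[7·0!4!2!/7! · 3!1!2!0!5!1!] = √(96)
  +(−1)^0/∏(0,0,1,2,3,0)! = 1/12  (running 1/12)
⟨..|..⟩ = √(96)·(1/12) = +0.816497

+√(2/3) = +0.816497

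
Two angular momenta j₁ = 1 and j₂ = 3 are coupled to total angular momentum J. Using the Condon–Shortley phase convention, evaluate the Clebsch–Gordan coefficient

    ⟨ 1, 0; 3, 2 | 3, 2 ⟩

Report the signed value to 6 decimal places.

−√(1/3) ≈ -0.577350

j₁+j₂−J=1  J+j₁−j₂=1  J−j₁+j₂=5  j₁+j₂+J+1=8
(j₁±m₁, j₂±m₂, J±M) = (1,1,5,1,5,1)
P² = 300
sum k=0..1:
  [0] +1/120 = 1/120
  [1] −1/24 = -1/24
S = -1/30
C² = P²·S² = 1/3 ; C = -0.577350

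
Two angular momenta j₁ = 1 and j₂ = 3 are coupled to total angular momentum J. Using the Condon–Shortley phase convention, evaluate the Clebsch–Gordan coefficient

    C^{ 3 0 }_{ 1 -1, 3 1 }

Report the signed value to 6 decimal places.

−√(1/2) = -0.707107

j₁+j₂−J=1  J+j₁−j₂=1  J−j₁+j₂=5  j₁+j₂+J+1=8
(j₁±m₁, j₂±m₂, J±M) = (0,2,4,2,3,3)
P² = 72
sum k=1..1:
  [1] −1/12 = -1/12
S = -1/12
C² = P²·S² = 1/2 ; C = -0.707107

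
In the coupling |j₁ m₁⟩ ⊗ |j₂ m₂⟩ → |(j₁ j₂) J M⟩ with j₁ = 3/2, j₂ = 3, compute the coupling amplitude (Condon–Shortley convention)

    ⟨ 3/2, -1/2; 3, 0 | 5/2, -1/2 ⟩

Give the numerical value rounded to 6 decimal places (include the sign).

√[6·2!1!4!/8! · 1!2!3!3!2!3!] = √(216/35)
  +(−1)^1/∏(1,1,1,2,0,2)! = -1/4  (running -1/4)
  +(−1)^2/∏(2,0,0,1,1,3)! = 1/12  (running -1/6)
⟨..|..⟩ = √(216/35)·(-1/6) = -0.414039

-0.414039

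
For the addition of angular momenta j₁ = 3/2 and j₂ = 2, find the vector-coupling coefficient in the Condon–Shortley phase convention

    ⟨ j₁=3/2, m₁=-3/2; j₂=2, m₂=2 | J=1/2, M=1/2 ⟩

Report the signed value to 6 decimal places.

√[2·3!0!1!/5! · 0!3!4!0!1!0!] = √(72/5)
  +(−1)^3/∏(3,0,0,1,0,0)! = -1/6  (running -1/6)
⟨..|..⟩ = √(72/5)·(-1/6) = -0.632456

−√(2/5) ≈ -0.632456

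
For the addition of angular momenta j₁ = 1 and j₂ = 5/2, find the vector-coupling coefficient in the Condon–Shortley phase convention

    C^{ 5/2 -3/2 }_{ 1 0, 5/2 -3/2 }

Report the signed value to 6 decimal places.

+√(9/35) = +0.507093

j₁+j₂−J=1  J+j₁−j₂=1  J−j₁+j₂=4  j₁+j₂+J+1=7
(j₁±m₁, j₂±m₂, J±M) = (1,1,1,4,1,4)
P² = 576/35
sum k=0..1:
  [0] +1/6 = 1/6
  [1] −1/24 = -1/24
S = 1/8
C² = P²·S² = 9/35 ; C = +0.507093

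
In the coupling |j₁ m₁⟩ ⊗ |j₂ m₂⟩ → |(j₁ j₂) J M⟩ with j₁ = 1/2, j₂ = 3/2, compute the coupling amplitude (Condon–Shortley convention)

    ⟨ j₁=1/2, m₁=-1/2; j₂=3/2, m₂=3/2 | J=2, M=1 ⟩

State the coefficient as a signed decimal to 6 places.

+√(1/4) = +0.500000

j₁+j₂−J=0  J+j₁−j₂=1  J−j₁+j₂=3  j₁+j₂+J+1=5
(j₁±m₁, j₂±m₂, J±M) = (0,1,3,0,3,1)
P² = 9
sum k=0..0:
  [0] +1/6 = 1/6
S = 1/6
C² = P²·S² = 1/4 ; C = +0.500000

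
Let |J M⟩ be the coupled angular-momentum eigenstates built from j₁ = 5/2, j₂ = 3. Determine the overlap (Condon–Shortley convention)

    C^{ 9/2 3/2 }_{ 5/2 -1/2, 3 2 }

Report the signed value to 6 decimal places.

-0.604815  (= −√(169/462))

j₁+j₂−J=1  J+j₁−j₂=4  J−j₁+j₂=5  j₁+j₂+J+1=11
(j₁±m₁, j₂±m₂, J±M) = (2,3,5,1,6,3)
P² = 345600/77
sum k=0..1:
  [0] +1/720 = 1/720
  [1] −1/96 = -1/96
S = -13/1440
C² = P²·S² = 169/462 ; C = -0.604815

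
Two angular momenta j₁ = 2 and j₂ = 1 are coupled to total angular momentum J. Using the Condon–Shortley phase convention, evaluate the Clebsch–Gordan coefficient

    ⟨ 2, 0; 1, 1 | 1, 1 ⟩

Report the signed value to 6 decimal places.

+0.316228

j₁+j₂−J=2  J+j₁−j₂=2  J−j₁+j₂=0  j₁+j₂+J+1=5
(j₁±m₁, j₂±m₂, J±M) = (2,2,2,0,2,0)
P² = 8/5
sum k=2..2:
  [2] +1/4 = 1/4
S = 1/4
C² = P²·S² = 1/10 ; C = +0.316228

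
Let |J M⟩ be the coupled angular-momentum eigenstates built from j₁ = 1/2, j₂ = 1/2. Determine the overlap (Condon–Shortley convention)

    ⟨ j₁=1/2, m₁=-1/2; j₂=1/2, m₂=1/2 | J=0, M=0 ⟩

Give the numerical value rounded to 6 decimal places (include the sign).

√[1·1!0!0!/2! · 0!1!1!0!0!0!] = √(1/2)
  +(−1)^1/∏(1,0,0,0,0,0)! = -1  (running -1)
⟨..|..⟩ = √(1/2)·(-1) = -0.707107

-0.707107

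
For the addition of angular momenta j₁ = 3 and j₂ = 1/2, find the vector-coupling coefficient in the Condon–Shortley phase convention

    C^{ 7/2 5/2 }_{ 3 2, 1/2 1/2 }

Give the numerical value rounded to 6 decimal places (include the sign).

√[8·0!6!1!/8! · 5!1!1!0!6!1!] = √(86400/7)
  +(−1)^0/∏(0,0,1,1,5,0)! = 1/120  (running 1/120)
⟨..|..⟩ = √(86400/7)·(1/120) = +0.925820

+0.925820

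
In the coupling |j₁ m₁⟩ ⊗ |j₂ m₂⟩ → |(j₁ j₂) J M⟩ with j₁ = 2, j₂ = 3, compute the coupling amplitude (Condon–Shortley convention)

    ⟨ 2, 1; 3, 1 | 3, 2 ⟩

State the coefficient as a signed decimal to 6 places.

j₁+j₂−J=2  J+j₁−j₂=2  J−j₁+j₂=4  j₁+j₂+J+1=9
(j₁±m₁, j₂±m₂, J±M) = (3,1,4,2,5,1)
P² = 64
sum k=0..1:
  [0] +1/48 = 1/48
  [1] −1/12 = -1/12
S = -1/16
C² = P²·S² = 1/4 ; C = -0.500000

−√(1/4) ≈ -0.500000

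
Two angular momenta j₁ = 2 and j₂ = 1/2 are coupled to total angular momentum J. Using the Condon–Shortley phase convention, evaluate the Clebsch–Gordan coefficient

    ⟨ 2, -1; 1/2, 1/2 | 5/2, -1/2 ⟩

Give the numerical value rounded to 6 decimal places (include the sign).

+0.632456

j₁+j₂−J=0  J+j₁−j₂=4  J−j₁+j₂=1  j₁+j₂+J+1=6
(j₁±m₁, j₂±m₂, J±M) = (1,3,1,0,2,3)
P² = 72/5
sum k=0..0:
  [0] +1/6 = 1/6
S = 1/6
C² = P²·S² = 2/5 ; C = +0.632456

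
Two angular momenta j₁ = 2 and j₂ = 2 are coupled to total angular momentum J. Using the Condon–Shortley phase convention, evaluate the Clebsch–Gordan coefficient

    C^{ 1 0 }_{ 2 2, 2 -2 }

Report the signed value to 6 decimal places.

+√(2/5) ≈ +0.632456

√[3·3!1!1!/6! · 4!0!0!4!1!1!] = √(72/5)
  +(−1)^0/∏(0,3,0,0,1,1)! = 1/6  (running 1/6)
⟨..|..⟩ = √(72/5)·(1/6) = +0.632456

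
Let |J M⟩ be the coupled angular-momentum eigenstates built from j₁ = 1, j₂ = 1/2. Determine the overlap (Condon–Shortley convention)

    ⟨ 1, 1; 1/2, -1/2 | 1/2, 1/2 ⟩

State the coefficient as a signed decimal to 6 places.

j₁+j₂−J=1  J+j₁−j₂=1  J−j₁+j₂=0  j₁+j₂+J+1=3
(j₁±m₁, j₂±m₂, J±M) = (2,0,0,1,1,0)
P² = 2/3
sum k=0..0:
  [0] +1/1 = 1
S = 1
C² = P²·S² = 2/3 ; C = +0.816497

+√(2/3) ≈ +0.816497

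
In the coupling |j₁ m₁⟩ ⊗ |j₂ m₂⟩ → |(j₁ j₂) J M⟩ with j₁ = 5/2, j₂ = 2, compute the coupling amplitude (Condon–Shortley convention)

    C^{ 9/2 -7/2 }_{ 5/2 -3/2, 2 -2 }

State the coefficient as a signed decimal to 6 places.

√[10·0!5!4!/10! · 1!4!0!4!1!8!] = √(184320)
  +(−1)^0/∏(0,0,4,0,1,4)! = 1/576  (running 1/576)
⟨..|..⟩ = √(184320)·(1/576) = +0.745356

+√(5/9) = +0.745356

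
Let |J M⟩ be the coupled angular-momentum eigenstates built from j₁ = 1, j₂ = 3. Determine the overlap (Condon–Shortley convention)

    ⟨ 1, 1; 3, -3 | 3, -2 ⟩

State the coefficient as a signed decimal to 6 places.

triangle: 1!×1!×5!/8! = 120/40320
(j±m)!: 2!×0!×0!×6!×1!×5! = 172800
prefactor² = (2J+1)×Δ×N² = 3600
  k=0: +1/(0!×1!×0!×0!×1!×5!) = 1/120
Σ = 1/120  ⇒  CG² = 3600×1/120² = 1/4
CG = +√(1/4) = +0.500000

+0.500000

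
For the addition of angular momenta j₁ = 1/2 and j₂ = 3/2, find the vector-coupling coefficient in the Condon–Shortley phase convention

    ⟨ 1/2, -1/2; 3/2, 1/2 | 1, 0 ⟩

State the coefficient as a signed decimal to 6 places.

j₁+j₂−J=1  J+j₁−j₂=0  J−j₁+j₂=2  j₁+j₂+J+1=4
(j₁±m₁, j₂±m₂, J±M) = (0,1,2,1,1,1)
P² = 1/2
sum k=1..1:
  [1] −1/1 = -1
S = -1
C² = P²·S² = 1/2 ; C = -0.707107

-0.707107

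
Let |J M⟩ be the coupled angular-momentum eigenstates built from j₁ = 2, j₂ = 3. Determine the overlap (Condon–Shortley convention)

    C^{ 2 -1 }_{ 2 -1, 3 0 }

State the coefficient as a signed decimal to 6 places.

triangle: 3!*1!*3!/8! = 36/40320
(j±m)!: 1!*3!*3!*3!*1!*3! = 1296
prefactor² = (2J+1)*Δ*N² = 81/14
  k=2: +1/(2!*1!*1!*1!*0!*2!) = 1/4
  k=3: −1/(3!*0!*0!*0!*1!*3!) = -1/36
Σ = 2/9  ⇒  CG² = 81/14*2/9² = 2/7
CG = +√(2/7) = +0.534522

+√(2/7) = +0.534522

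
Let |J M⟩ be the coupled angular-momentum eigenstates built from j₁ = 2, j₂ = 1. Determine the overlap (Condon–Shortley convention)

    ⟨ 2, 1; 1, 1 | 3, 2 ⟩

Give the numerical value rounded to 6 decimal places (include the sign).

+0.816497  (= +√(2/3))

triangle: 0!*4!*2!/7! = 48/5040
(j±m)!: 3!*1!*2!*0!*5!*1! = 1440
prefactor² = (2J+1)*Δ*N² = 96
  k=0: +1/(0!*0!*1!*2!*3!*0!) = 1/12
Σ = 1/12  ⇒  CG² = 96*1/12² = 2/3
CG = +√(2/3) = +0.816497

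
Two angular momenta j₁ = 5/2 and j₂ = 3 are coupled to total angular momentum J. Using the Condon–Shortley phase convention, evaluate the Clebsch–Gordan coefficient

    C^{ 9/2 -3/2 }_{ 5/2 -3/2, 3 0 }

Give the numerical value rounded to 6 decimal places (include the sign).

-0.540562

triangle: 1!*4!*5!/11! = 2880/39916800
(j±m)!: 1!*4!*3!*3!*3!*6! = 3732480
prefactor² = (2J+1)*Δ*N² = 207360/77
  k=0: +1/(0!*1!*4!*3!*0!*2!) = 1/288
  k=1: −1/(1!*0!*3!*2!*1!*3!) = -1/72
Σ = -1/96  ⇒  CG² = 207360/77*(-1/96)² = 45/154
CG = −√(45/154) = -0.540562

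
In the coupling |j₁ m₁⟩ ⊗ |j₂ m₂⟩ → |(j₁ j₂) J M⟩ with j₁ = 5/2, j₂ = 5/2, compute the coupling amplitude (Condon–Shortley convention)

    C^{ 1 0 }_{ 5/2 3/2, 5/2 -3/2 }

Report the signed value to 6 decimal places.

√[3·4!1!1!/7! · 4!1!1!4!1!1!] = √(288/35)
  +(−1)^0/∏(0,4,1,1,0,0)! = 1/24  (running 1/24)
  +(−1)^1/∏(1,3,0,0,1,1)! = -1/6  (running -1/8)
⟨..|..⟩ = √(288/35)·(-1/8) = -0.358569

−√(9/70) ≈ -0.358569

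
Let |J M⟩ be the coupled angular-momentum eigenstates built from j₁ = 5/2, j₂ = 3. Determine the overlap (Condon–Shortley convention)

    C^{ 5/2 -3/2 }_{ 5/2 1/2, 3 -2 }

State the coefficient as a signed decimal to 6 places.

triangle: 3!*2!*3!/9! = 72/362880
(j±m)!: 3!*2!*1!*5!*1!*4! = 34560
prefactor² = (2J+1)*Δ*N² = 288/7
  k=0: +1/(0!*3!*2!*1!*0!*2!) = 1/24
  k=1: −1/(1!*2!*1!*0!*1!*3!) = -1/12
Σ = -1/24  ⇒  CG² = 288/7*(-1/24)² = 1/14
CG = −√(1/14) = -0.267261

-0.267261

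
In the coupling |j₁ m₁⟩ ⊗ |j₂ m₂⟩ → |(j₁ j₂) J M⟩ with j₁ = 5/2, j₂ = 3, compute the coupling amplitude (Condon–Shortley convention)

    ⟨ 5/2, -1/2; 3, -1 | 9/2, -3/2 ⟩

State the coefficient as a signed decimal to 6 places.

√[10·1!4!5!/11! · 2!3!2!4!3!6!] = √(138240/77)
  +(−1)^0/∏(0,1,3,2,1,3)! = 1/72  (running 1/72)
  +(−1)^1/∏(1,0,2,1,2,4)! = -1/96  (running 1/288)
⟨..|..⟩ = √(138240/77)·(1/288) = +0.147122

+√(5/231) ≈ +0.147122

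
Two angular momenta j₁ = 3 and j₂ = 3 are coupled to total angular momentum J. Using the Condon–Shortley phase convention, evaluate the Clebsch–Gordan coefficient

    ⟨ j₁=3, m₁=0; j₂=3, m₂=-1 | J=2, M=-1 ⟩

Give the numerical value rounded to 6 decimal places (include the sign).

+√(1/42) ≈ +0.154303

√[5·4!2!2!/9! · 3!3!2!4!1!3!] = √(96/7)
  +(−1)^1/∏(1,3,2,1,0,1)! = -1/12  (running -1/12)
  +(−1)^2/∏(2,2,1,0,1,2)! = 1/8  (running 1/24)
⟨..|..⟩ = √(96/7)·(1/24) = +0.154303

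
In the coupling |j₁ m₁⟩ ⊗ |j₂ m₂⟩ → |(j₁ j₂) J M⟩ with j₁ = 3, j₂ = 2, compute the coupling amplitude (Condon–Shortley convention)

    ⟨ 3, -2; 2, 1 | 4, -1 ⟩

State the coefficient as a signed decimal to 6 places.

j₁+j₂−J=1  J+j₁−j₂=5  J−j₁+j₂=3  j₁+j₂+J+1=10
(j₁±m₁, j₂±m₂, J±M) = (1,5,3,1,3,5)
P² = 6480/7
sum k=0..1:
  [0] +1/720 = 1/720
  [1] −1/48 = -1/48
S = -7/360
C² = P²·S² = 7/20 ; C = -0.591608

-0.591608  (= −√(7/20))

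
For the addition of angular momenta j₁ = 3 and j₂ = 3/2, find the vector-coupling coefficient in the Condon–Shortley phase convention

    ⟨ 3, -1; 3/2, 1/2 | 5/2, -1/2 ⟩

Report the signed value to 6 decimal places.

-0.119523  (= −√(1/70))

j₁+j₂−J=2  J+j₁−j₂=4  J−j₁+j₂=1  j₁+j₂+J+1=8
(j₁±m₁, j₂±m₂, J±M) = (2,4,2,1,2,3)
P² = 288/35
sum k=1..2:
  [1] −1/6 = -1/6
  [2] +1/8 = 1/8
S = -1/24
C² = P²·S² = 1/70 ; C = -0.119523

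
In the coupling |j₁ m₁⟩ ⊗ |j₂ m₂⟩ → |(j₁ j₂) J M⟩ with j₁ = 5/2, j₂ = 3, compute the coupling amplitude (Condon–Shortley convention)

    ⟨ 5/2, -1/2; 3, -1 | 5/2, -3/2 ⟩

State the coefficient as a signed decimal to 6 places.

√[6·3!2!3!/9! · 2!3!2!4!1!4!] = √(576/35)
  +(−1)^1/∏(1,2,2,1,0,2)! = -1/8  (running -1/8)
  +(−1)^2/∏(2,1,1,0,1,3)! = 1/12  (running -1/24)
⟨..|..⟩ = √(576/35)·(-1/24) = -0.169031

−√(1/35) = -0.169031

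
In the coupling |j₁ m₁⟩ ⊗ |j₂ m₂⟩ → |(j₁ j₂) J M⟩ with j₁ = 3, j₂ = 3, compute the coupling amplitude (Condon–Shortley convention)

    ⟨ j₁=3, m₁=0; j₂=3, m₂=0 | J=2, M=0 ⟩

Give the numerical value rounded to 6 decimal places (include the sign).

+0.436436  (= +√(4/21))

triangle: 4!·2!·2!/9! = 96/362880
(j±m)!: 3!·3!·3!·3!·2!·2! = 5184
prefactor² = (2J+1)·Δ·N² = 48/7
  k=1: −1/(1!·3!·2!·2!·0!·0!) = -1/24
  k=2: +1/(2!·2!·1!·1!·1!·1!) = 1/4
  k=3: −1/(3!·1!·0!·0!·2!·2!) = -1/24
Σ = 1/6  ⇒  CG² = 48/7·1/6² = 4/21
CG = +√(4/21) = +0.436436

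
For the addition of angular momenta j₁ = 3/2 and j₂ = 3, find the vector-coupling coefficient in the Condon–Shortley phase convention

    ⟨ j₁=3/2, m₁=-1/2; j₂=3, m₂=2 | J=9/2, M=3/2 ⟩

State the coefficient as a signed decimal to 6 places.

+√(3/14) ≈ +0.462910

triangle: 0!*3!*6!/10! = 4320/3628800
(j±m)!: 1!*2!*5!*1!*6!*3! = 1036800
prefactor² = (2J+1)*Δ*N² = 86400/7
  k=0: +1/(0!*0!*2!*5!*1!*1!) = 1/240
Σ = 1/240  ⇒  CG² = 86400/7*1/240² = 3/14
CG = +√(3/14) = +0.462910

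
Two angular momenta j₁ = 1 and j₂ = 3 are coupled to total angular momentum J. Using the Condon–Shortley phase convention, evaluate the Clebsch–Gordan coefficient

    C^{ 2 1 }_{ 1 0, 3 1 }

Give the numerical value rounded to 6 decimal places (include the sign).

√[5·2!0!4!/7! · 1!1!4!2!3!1!] = √(96/7)
  +(−1)^1/∏(1,1,0,3,0,1)! = -1/6  (running -1/6)
⟨..|..⟩ = √(96/7)·(-1/6) = -0.617213

-0.617213  (= −√(8/21))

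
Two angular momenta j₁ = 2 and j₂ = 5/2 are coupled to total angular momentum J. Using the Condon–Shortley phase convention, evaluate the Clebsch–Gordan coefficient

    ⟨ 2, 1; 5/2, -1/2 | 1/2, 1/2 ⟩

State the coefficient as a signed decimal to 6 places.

−√(2/15) ≈ -0.365148

triangle: 4!×0!×1!/6! = 24/720
(j±m)!: 3!×1!×2!×3!×1!×0! = 72
prefactor² = (2J+1)×Δ×N² = 24/5
  k=1: −1/(1!×3!×0!×1!×0!×0!) = -1/6
Σ = -1/6  ⇒  CG² = 24/5×(-1/6)² = 2/15
CG = −√(2/15) = -0.365148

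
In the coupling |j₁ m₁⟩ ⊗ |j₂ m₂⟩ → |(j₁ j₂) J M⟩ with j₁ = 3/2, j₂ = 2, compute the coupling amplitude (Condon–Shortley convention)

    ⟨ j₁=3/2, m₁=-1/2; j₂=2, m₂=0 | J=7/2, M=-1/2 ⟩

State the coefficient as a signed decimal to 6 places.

+√(18/35) = +0.717137

√[8·0!3!4!/8! · 1!2!2!2!3!4!] = √(1152/35)
  +(−1)^0/∏(0,0,2,2,1,2)! = 1/8  (running 1/8)
⟨..|..⟩ = √(1152/35)·(1/8) = +0.717137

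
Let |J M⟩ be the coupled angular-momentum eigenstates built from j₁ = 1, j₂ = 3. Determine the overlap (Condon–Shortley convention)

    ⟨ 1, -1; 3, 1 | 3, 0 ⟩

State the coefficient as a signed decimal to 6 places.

-0.707107  (= −√(1/2))

√[7·1!1!5!/8! · 0!2!4!2!3!3!] = √(72)
  +(−1)^1/∏(1,0,1,3,0,2)! = -1/12  (running -1/12)
⟨..|..⟩ = √(72)·(-1/12) = -0.707107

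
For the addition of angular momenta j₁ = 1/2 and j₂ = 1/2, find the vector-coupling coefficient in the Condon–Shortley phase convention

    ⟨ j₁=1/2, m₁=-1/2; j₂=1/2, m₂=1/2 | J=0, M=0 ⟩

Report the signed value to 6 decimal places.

−√(1/2) ≈ -0.707107

√[1·1!0!0!/2! · 0!1!1!0!0!0!] = √(1/2)
  +(−1)^1/∏(1,0,0,0,0,0)! = -1  (running -1)
⟨..|..⟩ = √(1/2)·(-1) = -0.707107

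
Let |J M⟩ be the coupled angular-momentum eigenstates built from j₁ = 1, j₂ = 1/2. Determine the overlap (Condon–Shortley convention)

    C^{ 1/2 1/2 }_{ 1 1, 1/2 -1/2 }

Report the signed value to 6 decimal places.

+0.816497  (= +√(2/3))

j₁+j₂−J=1  J+j₁−j₂=1  J−j₁+j₂=0  j₁+j₂+J+1=3
(j₁±m₁, j₂±m₂, J±M) = (2,0,0,1,1,0)
P² = 2/3
sum k=0..0:
  [0] +1/1 = 1
S = 1
C² = P²·S² = 2/3 ; C = +0.816497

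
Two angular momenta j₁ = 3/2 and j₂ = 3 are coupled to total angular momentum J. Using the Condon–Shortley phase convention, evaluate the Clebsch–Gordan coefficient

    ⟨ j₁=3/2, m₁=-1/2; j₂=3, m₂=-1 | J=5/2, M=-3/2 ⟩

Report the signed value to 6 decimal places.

√[6·2!1!4!/8! · 1!2!2!4!1!4!] = √(576/35)
  +(−1)^1/∏(1,1,1,1,0,3)! = -1/6  (running -1/6)
  +(−1)^2/∏(2,0,0,0,1,4)! = 1/48  (running -7/48)
⟨..|..⟩ = √(576/35)·(-7/48) = -0.591608

−√(7/20) ≈ -0.591608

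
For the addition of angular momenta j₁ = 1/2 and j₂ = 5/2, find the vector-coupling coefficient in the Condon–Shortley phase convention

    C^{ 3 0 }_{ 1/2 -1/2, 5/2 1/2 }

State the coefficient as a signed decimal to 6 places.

+√(1/2) = +0.707107

j₁+j₂−J=0  J+j₁−j₂=1  J−j₁+j₂=5  j₁+j₂+J+1=7
(j₁±m₁, j₂±m₂, J±M) = (0,1,3,2,3,3)
P² = 72
sum k=0..0:
  [0] +1/12 = 1/12
S = 1/12
C² = P²·S² = 1/2 ; C = +0.707107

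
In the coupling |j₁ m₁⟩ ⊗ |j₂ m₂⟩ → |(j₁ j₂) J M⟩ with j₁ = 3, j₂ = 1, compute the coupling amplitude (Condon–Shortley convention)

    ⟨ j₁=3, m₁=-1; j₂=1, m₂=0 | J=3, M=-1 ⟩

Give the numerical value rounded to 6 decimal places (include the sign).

−√(1/12) ≈ -0.288675

triangle: 1!×5!×1!/8! = 120/40320
(j±m)!: 2!×4!×1!×1!×2!×4! = 2304
prefactor² = (2J+1)×Δ×N² = 48
  k=0: +1/(0!×1!×4!×1!×1!×0!) = 1/24
  k=1: −1/(1!×0!×3!×0!×2!×1!) = -1/12
Σ = -1/24  ⇒  CG² = 48×(-1/24)² = 1/12
CG = −√(1/12) = -0.288675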